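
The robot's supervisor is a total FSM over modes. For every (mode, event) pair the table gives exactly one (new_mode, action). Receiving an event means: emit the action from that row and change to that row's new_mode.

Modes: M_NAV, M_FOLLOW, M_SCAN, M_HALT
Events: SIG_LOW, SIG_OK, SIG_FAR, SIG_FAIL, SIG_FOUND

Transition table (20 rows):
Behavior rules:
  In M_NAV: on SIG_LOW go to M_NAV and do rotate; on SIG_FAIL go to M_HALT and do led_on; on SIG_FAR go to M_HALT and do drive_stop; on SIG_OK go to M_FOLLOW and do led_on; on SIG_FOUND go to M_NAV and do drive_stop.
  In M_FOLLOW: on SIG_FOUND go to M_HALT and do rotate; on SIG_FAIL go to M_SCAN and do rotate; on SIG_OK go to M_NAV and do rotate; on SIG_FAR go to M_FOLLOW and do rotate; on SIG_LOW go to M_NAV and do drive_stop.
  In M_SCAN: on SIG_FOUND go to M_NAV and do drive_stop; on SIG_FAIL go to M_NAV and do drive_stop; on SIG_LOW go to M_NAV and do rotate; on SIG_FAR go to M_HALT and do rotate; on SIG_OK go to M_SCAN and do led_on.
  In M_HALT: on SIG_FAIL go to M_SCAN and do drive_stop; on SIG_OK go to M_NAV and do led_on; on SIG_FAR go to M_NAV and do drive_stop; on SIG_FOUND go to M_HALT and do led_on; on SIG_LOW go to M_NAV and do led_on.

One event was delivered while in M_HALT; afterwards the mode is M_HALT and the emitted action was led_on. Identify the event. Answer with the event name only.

try SIG_LOW: (M_HALT, SIG_LOW) → (M_NAV, led_on)
try SIG_OK: (M_HALT, SIG_OK) → (M_NAV, led_on)
try SIG_FAR: (M_HALT, SIG_FAR) → (M_NAV, drive_stop)
try SIG_FAIL: (M_HALT, SIG_FAIL) → (M_SCAN, drive_stop)
try SIG_FOUND: (M_HALT, SIG_FOUND) → (M_HALT, led_on)  ← matches

SIG_FOUND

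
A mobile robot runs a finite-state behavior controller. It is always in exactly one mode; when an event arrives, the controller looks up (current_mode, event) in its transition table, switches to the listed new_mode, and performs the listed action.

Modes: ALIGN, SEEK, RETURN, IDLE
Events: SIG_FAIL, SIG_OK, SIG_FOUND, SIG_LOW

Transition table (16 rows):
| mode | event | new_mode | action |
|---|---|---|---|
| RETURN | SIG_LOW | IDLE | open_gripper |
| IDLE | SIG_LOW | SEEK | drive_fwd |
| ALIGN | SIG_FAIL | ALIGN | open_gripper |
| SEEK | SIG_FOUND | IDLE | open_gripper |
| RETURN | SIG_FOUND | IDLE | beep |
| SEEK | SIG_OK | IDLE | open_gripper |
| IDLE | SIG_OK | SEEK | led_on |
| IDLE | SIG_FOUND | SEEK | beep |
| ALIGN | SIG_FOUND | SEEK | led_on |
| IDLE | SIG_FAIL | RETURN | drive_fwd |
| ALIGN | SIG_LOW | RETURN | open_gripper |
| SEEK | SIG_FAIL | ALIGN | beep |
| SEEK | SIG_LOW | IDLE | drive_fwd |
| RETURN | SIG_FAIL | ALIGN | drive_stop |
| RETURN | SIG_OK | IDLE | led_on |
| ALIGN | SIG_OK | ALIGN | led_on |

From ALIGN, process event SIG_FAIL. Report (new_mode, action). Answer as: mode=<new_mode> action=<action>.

current mode = ALIGN; filter table to that mode:
  (ALIGN, SIG_FAIL) → (ALIGN, open_gripper)  ← event matches
  (ALIGN, SIG_FOUND) → (SEEK, led_on)
  (ALIGN, SIG_LOW) → (RETURN, open_gripper)
  (ALIGN, SIG_OK) → (ALIGN, led_on)
event = SIG_FAIL selects (ALIGN, open_gripper)

mode=ALIGN action=open_gripper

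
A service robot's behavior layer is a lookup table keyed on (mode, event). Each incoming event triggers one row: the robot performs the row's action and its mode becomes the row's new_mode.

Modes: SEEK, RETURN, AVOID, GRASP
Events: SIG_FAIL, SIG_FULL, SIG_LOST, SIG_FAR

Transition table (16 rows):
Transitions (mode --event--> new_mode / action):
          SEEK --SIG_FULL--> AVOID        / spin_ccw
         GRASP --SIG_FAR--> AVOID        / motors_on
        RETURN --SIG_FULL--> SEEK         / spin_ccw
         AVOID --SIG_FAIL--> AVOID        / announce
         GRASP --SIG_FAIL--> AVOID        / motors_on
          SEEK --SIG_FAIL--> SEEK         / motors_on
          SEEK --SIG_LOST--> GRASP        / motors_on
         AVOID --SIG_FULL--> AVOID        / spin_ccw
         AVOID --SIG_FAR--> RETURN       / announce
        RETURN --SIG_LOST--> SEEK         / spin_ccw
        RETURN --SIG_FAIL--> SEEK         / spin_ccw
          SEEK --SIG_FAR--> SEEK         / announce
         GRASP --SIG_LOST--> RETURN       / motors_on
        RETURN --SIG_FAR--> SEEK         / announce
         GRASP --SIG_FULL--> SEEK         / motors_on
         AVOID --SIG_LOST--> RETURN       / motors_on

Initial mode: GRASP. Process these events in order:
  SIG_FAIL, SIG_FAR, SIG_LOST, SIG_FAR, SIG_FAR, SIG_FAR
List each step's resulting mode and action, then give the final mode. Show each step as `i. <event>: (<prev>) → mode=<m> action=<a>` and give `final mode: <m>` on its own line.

final mode: SEEK

1. SIG_FAIL: (GRASP) → mode=AVOID action=motors_on
2. SIG_FAR: (AVOID) → mode=RETURN action=announce
3. SIG_LOST: (RETURN) → mode=SEEK action=spin_ccw
4. SIG_FAR: (SEEK) → mode=SEEK action=announce
5. SIG_FAR: (SEEK) → mode=SEEK action=announce
6. SIG_FAR: (SEEK) → mode=SEEK action=announce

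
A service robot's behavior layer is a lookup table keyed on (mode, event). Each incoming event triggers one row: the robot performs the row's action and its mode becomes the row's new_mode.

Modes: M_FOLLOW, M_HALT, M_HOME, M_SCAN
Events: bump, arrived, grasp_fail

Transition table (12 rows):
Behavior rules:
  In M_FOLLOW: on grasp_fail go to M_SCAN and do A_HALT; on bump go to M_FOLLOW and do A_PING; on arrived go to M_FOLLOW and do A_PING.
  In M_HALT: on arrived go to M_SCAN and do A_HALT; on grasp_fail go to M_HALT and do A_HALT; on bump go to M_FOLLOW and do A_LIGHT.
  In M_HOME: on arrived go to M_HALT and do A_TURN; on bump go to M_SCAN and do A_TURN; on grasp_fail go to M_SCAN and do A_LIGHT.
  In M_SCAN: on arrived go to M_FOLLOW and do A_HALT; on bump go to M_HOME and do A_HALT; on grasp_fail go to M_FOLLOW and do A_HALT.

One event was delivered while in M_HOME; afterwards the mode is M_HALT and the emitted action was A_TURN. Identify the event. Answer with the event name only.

arrived

try bump: (M_HOME, bump) → (M_SCAN, A_TURN)
try arrived: (M_HOME, arrived) → (M_HALT, A_TURN)  ← matches
try grasp_fail: (M_HOME, grasp_fail) → (M_SCAN, A_LIGHT)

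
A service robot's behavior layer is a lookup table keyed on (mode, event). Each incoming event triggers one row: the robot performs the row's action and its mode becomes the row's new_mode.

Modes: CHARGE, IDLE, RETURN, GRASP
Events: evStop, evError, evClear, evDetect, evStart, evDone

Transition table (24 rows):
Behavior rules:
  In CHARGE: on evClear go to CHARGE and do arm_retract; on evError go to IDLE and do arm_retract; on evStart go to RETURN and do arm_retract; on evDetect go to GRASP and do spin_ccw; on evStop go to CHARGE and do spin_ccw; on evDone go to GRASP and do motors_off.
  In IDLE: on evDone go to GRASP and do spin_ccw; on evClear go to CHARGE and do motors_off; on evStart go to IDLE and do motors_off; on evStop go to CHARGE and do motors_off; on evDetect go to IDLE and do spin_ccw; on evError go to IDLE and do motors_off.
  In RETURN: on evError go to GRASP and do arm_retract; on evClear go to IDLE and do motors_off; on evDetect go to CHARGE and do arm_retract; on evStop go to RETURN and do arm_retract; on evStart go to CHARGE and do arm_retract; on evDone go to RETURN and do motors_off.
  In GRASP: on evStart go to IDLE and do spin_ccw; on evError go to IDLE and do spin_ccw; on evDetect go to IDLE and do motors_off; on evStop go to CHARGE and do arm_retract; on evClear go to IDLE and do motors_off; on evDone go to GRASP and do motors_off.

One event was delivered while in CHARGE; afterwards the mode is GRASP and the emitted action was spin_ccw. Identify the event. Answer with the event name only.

try evStop: (CHARGE, evStop) → (CHARGE, spin_ccw)
try evError: (CHARGE, evError) → (IDLE, arm_retract)
try evClear: (CHARGE, evClear) → (CHARGE, arm_retract)
try evDetect: (CHARGE, evDetect) → (GRASP, spin_ccw)  ← matches
try evStart: (CHARGE, evStart) → (RETURN, arm_retract)
try evDone: (CHARGE, evDone) → (GRASP, motors_off)

evDetect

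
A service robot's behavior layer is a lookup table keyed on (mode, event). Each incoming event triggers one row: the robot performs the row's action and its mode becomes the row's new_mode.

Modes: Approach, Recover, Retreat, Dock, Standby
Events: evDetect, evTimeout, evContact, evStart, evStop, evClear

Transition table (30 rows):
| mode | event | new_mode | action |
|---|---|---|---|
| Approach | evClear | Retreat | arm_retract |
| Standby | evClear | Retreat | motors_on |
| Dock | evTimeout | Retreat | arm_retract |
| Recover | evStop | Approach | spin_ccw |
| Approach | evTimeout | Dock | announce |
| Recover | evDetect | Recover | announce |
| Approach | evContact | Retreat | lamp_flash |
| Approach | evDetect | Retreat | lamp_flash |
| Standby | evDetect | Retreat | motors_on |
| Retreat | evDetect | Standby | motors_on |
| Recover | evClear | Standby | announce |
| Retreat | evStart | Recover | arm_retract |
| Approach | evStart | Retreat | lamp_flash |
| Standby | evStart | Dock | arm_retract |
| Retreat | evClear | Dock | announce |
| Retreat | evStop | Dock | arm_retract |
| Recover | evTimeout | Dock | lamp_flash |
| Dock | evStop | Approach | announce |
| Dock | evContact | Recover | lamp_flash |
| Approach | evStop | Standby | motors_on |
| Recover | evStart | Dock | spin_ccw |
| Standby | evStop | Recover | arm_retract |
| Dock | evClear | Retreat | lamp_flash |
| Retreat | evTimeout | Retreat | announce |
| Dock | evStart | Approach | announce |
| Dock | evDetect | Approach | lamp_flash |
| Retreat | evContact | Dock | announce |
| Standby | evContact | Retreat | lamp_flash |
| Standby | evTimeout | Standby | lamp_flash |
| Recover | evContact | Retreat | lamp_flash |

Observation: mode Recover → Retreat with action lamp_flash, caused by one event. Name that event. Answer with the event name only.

evContact

try evDetect: (Recover, evDetect) → (Recover, announce)
try evTimeout: (Recover, evTimeout) → (Dock, lamp_flash)
try evContact: (Recover, evContact) → (Retreat, lamp_flash)  ← matches
try evStart: (Recover, evStart) → (Dock, spin_ccw)
try evStop: (Recover, evStop) → (Approach, spin_ccw)
try evClear: (Recover, evClear) → (Standby, announce)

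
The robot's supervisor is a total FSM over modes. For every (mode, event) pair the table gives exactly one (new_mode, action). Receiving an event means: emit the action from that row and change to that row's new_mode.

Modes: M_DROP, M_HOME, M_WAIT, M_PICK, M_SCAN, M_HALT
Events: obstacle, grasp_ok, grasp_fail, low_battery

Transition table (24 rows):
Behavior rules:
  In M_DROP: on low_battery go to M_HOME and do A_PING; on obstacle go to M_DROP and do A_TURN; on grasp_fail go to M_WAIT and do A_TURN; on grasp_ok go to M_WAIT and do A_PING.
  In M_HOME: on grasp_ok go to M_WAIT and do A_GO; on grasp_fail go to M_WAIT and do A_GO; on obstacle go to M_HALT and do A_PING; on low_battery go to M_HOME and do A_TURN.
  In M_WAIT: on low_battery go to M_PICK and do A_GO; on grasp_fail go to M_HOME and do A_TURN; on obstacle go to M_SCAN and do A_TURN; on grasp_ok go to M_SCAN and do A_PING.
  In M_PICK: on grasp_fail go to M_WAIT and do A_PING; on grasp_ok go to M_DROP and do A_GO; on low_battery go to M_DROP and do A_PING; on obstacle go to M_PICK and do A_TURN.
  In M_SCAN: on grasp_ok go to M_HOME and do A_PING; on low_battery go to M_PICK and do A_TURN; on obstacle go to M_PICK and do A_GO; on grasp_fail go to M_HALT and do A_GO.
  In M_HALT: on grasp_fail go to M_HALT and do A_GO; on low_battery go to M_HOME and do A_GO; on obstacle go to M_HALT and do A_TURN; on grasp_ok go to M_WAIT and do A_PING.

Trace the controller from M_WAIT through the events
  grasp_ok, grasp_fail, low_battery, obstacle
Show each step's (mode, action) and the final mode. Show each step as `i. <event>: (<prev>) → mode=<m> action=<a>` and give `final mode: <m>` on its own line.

1. grasp_ok: (M_WAIT) → mode=M_SCAN action=A_PING
2. grasp_fail: (M_SCAN) → mode=M_HALT action=A_GO
3. low_battery: (M_HALT) → mode=M_HOME action=A_GO
4. obstacle: (M_HOME) → mode=M_HALT action=A_PING

final mode: M_HALT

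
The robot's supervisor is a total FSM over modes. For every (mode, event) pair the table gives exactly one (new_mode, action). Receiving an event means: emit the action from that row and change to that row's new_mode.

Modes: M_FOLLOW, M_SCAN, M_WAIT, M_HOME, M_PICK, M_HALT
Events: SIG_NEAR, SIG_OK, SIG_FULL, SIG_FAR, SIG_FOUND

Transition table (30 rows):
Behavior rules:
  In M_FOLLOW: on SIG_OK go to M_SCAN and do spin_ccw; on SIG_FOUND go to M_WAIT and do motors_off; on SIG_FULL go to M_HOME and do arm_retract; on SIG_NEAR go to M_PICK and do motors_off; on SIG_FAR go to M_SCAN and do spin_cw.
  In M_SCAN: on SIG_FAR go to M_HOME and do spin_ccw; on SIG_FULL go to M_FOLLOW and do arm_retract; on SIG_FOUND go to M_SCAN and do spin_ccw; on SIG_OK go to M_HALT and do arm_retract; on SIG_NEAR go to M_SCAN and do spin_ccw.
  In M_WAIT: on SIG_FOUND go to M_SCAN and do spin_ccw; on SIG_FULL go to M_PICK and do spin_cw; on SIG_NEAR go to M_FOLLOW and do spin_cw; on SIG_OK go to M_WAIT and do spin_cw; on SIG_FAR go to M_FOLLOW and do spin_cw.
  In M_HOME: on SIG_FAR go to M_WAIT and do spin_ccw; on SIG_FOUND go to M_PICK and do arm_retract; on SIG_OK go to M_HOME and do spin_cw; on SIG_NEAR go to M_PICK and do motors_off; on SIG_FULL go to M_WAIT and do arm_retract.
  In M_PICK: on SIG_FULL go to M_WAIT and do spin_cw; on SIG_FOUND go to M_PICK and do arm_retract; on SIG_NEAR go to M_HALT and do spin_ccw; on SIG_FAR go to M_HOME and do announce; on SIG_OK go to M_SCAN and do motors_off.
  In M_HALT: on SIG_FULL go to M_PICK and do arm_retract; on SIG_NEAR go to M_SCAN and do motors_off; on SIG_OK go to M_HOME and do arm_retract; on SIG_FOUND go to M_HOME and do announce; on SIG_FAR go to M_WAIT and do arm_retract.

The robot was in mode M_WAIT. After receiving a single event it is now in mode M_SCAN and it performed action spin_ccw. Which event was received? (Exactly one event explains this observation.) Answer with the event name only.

SIG_FOUND

try SIG_NEAR: (M_WAIT, SIG_NEAR) → (M_FOLLOW, spin_cw)
try SIG_OK: (M_WAIT, SIG_OK) → (M_WAIT, spin_cw)
try SIG_FULL: (M_WAIT, SIG_FULL) → (M_PICK, spin_cw)
try SIG_FAR: (M_WAIT, SIG_FAR) → (M_FOLLOW, spin_cw)
try SIG_FOUND: (M_WAIT, SIG_FOUND) → (M_SCAN, spin_ccw)  ← matches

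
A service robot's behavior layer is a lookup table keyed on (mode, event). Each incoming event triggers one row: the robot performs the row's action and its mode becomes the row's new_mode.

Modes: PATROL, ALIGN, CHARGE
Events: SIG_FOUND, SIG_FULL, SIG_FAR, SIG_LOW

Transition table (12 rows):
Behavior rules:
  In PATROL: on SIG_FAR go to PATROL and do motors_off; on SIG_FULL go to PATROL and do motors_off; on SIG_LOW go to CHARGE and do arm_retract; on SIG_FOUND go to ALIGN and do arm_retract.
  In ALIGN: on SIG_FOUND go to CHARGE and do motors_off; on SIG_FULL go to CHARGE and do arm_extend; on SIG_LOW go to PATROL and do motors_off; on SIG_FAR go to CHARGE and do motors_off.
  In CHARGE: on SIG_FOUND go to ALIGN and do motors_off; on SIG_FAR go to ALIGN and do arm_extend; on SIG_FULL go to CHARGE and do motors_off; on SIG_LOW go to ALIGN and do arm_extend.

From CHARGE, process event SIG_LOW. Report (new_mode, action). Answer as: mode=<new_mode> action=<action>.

current mode = CHARGE; filter table to that mode:
  (CHARGE, SIG_FOUND) → (ALIGN, motors_off)
  (CHARGE, SIG_FAR) → (ALIGN, arm_extend)
  (CHARGE, SIG_FULL) → (CHARGE, motors_off)
  (CHARGE, SIG_LOW) → (ALIGN, arm_extend)  ← event matches
event = SIG_LOW selects (ALIGN, arm_extend)

mode=ALIGN action=arm_extend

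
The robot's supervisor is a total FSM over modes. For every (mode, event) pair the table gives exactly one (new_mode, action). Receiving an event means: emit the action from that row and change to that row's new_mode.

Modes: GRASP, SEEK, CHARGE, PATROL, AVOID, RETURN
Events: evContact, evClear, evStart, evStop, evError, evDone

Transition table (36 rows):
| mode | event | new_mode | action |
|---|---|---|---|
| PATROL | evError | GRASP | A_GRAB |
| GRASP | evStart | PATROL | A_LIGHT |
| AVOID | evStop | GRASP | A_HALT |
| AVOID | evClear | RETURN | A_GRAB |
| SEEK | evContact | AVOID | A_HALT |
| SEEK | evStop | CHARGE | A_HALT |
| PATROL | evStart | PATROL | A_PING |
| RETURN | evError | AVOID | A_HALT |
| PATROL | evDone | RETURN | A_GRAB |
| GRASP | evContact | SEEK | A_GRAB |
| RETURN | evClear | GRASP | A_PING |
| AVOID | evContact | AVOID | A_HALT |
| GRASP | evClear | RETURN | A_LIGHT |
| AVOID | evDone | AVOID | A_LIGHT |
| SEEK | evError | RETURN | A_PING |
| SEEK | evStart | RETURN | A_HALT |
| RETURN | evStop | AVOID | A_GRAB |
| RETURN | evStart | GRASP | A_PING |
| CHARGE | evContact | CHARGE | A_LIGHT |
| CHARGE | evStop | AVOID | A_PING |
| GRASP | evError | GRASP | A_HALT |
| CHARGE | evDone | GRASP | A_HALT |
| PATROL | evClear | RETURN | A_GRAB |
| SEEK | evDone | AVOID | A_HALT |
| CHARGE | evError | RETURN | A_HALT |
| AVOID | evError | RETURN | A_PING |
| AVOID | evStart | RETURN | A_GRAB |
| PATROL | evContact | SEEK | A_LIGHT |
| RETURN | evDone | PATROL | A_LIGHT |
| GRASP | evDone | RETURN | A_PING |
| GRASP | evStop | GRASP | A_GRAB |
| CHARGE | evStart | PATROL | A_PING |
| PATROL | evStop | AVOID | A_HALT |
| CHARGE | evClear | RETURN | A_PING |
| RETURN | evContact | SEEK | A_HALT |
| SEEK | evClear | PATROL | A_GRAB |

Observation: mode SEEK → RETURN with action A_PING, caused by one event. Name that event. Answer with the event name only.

try evContact: (SEEK, evContact) → (AVOID, A_HALT)
try evClear: (SEEK, evClear) → (PATROL, A_GRAB)
try evStart: (SEEK, evStart) → (RETURN, A_HALT)
try evStop: (SEEK, evStop) → (CHARGE, A_HALT)
try evError: (SEEK, evError) → (RETURN, A_PING)  ← matches
try evDone: (SEEK, evDone) → (AVOID, A_HALT)

evError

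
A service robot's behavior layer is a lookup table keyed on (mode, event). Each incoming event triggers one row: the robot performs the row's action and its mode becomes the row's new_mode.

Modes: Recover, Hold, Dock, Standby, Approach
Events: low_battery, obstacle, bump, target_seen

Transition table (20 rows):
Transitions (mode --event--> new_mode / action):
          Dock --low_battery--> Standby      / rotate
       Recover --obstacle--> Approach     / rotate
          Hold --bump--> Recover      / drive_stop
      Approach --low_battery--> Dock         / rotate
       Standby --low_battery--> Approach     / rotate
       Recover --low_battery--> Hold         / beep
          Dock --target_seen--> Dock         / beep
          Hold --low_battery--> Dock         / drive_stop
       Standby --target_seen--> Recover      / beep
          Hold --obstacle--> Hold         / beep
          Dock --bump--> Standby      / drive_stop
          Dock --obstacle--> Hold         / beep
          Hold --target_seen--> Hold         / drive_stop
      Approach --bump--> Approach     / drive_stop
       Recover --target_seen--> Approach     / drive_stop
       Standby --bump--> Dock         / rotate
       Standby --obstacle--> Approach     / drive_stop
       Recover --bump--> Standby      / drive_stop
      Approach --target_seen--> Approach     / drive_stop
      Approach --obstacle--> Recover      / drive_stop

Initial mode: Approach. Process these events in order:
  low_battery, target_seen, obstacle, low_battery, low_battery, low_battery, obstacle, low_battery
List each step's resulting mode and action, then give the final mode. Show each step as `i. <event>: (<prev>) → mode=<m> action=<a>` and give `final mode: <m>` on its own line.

final mode: Hold

1. low_battery: (Approach) → mode=Dock action=rotate
2. target_seen: (Dock) → mode=Dock action=beep
3. obstacle: (Dock) → mode=Hold action=beep
4. low_battery: (Hold) → mode=Dock action=drive_stop
5. low_battery: (Dock) → mode=Standby action=rotate
6. low_battery: (Standby) → mode=Approach action=rotate
7. obstacle: (Approach) → mode=Recover action=drive_stop
8. low_battery: (Recover) → mode=Hold action=beep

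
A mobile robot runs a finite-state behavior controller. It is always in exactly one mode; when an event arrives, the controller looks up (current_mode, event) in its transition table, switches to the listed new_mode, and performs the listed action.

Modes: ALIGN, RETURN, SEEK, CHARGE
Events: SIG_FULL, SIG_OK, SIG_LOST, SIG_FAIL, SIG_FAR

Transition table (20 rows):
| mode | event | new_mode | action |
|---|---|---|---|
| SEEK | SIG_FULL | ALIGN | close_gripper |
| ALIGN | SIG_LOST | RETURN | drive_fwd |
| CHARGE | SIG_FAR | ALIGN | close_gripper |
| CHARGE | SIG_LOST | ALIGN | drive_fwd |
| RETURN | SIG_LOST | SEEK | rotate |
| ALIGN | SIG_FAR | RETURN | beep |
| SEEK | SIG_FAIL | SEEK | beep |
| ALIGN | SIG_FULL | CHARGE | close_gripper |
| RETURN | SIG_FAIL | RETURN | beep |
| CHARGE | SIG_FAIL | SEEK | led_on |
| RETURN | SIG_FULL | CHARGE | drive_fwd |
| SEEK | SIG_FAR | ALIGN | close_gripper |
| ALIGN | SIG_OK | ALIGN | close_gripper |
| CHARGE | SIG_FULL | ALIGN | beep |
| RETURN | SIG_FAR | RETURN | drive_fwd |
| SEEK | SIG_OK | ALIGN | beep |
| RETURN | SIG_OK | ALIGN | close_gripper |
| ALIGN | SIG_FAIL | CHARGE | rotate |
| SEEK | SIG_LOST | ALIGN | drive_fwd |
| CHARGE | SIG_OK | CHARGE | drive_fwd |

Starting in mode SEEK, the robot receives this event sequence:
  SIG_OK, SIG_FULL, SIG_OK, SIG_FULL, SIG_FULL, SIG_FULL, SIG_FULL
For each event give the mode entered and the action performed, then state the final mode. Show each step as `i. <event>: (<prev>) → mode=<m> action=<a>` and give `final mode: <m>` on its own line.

final mode: CHARGE

1. SIG_OK: (SEEK) → mode=ALIGN action=beep
2. SIG_FULL: (ALIGN) → mode=CHARGE action=close_gripper
3. SIG_OK: (CHARGE) → mode=CHARGE action=drive_fwd
4. SIG_FULL: (CHARGE) → mode=ALIGN action=beep
5. SIG_FULL: (ALIGN) → mode=CHARGE action=close_gripper
6. SIG_FULL: (CHARGE) → mode=ALIGN action=beep
7. SIG_FULL: (ALIGN) → mode=CHARGE action=close_gripper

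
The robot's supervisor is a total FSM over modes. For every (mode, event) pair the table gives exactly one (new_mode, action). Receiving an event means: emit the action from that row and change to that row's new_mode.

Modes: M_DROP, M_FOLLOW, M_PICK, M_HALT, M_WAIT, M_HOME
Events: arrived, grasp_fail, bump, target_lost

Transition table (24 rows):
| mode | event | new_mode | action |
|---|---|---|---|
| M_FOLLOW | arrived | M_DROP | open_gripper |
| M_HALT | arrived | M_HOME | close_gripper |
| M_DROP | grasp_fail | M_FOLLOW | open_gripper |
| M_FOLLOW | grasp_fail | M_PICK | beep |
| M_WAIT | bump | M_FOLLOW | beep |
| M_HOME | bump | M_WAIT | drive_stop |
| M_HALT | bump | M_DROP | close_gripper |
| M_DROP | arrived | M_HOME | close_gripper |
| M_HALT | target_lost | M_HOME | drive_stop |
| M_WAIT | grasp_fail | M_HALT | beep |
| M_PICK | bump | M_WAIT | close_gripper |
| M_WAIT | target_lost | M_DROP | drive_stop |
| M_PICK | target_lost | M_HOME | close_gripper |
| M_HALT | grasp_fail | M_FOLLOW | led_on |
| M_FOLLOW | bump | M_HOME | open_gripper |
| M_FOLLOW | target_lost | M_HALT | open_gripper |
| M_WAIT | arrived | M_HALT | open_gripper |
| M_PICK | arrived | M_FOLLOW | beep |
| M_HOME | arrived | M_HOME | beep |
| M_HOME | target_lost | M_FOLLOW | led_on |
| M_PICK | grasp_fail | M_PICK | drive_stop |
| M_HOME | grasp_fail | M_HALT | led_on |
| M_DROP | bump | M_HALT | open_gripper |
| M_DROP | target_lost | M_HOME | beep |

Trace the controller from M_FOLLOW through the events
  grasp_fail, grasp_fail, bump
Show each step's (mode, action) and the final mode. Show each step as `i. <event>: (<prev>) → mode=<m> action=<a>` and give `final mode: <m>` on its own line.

final mode: M_WAIT

1. grasp_fail: (M_FOLLOW) → mode=M_PICK action=beep
2. grasp_fail: (M_PICK) → mode=M_PICK action=drive_stop
3. bump: (M_PICK) → mode=M_WAIT action=close_gripper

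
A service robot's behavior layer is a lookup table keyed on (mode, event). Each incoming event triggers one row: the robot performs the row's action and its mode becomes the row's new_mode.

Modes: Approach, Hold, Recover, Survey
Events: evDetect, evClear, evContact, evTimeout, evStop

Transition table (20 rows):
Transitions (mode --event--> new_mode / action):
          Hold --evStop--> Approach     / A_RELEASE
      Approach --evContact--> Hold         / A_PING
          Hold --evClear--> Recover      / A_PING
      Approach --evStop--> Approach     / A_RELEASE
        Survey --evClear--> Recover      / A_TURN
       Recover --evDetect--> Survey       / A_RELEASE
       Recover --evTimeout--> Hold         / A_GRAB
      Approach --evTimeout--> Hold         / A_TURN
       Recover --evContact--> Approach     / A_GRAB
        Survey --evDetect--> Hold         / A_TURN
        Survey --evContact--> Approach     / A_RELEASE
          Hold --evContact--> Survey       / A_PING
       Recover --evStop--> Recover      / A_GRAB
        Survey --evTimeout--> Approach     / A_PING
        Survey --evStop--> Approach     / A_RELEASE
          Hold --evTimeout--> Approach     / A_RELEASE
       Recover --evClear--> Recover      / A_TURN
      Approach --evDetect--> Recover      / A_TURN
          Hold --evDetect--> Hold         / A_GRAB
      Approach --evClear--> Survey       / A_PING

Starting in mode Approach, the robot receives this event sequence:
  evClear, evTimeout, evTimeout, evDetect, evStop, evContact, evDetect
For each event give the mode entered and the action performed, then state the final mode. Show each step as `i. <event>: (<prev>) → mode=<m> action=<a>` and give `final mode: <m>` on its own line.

1. evClear: (Approach) → mode=Survey action=A_PING
2. evTimeout: (Survey) → mode=Approach action=A_PING
3. evTimeout: (Approach) → mode=Hold action=A_TURN
4. evDetect: (Hold) → mode=Hold action=A_GRAB
5. evStop: (Hold) → mode=Approach action=A_RELEASE
6. evContact: (Approach) → mode=Hold action=A_PING
7. evDetect: (Hold) → mode=Hold action=A_GRAB

final mode: Hold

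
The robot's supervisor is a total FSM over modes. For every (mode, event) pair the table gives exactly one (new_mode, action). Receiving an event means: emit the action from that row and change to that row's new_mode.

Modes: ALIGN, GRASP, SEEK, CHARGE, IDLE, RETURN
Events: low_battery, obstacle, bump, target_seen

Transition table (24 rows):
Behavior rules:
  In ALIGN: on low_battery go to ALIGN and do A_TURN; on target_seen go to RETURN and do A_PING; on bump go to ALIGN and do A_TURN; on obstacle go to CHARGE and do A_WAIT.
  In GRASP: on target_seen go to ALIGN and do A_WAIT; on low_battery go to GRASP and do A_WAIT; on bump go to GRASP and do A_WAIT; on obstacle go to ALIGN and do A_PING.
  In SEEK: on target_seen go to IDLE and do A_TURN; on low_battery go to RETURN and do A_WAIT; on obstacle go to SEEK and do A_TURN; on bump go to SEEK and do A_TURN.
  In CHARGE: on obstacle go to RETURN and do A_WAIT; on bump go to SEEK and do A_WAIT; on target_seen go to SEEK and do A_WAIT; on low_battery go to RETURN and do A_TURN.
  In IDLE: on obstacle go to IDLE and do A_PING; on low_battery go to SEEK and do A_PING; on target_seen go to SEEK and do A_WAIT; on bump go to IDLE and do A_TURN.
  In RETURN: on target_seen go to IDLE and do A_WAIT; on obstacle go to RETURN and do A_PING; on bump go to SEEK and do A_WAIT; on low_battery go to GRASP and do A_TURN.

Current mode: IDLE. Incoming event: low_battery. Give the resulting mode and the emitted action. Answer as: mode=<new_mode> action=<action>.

mode=SEEK action=A_PING

current mode = IDLE; filter table to that mode:
  (IDLE, obstacle) → (IDLE, A_PING)
  (IDLE, low_battery) → (SEEK, A_PING)  ← event matches
  (IDLE, target_seen) → (SEEK, A_WAIT)
  (IDLE, bump) → (IDLE, A_TURN)
event = low_battery selects (SEEK, A_PING)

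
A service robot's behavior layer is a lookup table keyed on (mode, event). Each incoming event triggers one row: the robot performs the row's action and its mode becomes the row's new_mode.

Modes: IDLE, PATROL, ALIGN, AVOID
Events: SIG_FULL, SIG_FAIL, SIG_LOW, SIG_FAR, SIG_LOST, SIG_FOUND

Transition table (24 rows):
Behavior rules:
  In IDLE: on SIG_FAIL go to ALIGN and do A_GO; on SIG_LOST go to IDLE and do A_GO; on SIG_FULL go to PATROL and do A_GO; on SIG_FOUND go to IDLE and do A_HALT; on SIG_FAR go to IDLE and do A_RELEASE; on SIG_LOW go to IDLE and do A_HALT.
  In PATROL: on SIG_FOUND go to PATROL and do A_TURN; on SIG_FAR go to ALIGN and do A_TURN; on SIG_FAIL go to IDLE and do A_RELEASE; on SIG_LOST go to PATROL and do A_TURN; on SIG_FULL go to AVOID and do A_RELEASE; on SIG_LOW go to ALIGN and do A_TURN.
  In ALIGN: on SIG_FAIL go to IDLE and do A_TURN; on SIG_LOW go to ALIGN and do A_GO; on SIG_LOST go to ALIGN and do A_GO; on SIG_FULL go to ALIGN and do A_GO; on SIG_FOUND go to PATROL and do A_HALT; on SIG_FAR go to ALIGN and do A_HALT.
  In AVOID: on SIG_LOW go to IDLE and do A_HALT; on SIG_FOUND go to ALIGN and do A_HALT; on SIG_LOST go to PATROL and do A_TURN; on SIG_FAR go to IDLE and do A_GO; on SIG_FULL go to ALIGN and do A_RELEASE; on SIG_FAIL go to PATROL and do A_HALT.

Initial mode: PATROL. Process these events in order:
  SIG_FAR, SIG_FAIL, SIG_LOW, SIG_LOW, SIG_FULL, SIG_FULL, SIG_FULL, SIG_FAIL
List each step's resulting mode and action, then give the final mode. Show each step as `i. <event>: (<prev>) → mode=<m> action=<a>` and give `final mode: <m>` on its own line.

1. SIG_FAR: (PATROL) → mode=ALIGN action=A_TURN
2. SIG_FAIL: (ALIGN) → mode=IDLE action=A_TURN
3. SIG_LOW: (IDLE) → mode=IDLE action=A_HALT
4. SIG_LOW: (IDLE) → mode=IDLE action=A_HALT
5. SIG_FULL: (IDLE) → mode=PATROL action=A_GO
6. SIG_FULL: (PATROL) → mode=AVOID action=A_RELEASE
7. SIG_FULL: (AVOID) → mode=ALIGN action=A_RELEASE
8. SIG_FAIL: (ALIGN) → mode=IDLE action=A_TURN

final mode: IDLE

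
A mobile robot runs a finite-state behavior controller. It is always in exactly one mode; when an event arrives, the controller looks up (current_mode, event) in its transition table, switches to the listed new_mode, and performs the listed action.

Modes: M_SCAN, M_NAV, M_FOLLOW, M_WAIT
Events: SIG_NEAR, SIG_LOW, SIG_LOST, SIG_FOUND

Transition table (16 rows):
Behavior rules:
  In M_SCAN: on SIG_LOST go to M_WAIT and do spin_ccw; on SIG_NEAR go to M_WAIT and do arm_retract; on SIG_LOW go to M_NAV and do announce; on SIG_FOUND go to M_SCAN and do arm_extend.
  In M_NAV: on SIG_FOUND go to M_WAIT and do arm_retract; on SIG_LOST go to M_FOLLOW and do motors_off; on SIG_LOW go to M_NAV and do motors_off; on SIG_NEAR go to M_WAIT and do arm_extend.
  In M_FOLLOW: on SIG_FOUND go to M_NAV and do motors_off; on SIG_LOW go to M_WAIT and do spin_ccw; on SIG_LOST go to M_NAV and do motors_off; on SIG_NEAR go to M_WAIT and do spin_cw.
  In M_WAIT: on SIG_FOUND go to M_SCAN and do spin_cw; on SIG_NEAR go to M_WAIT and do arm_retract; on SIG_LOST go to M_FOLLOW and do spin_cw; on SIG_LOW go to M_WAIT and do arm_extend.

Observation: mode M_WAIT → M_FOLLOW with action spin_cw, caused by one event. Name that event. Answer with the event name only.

SIG_LOST

try SIG_NEAR: (M_WAIT, SIG_NEAR) → (M_WAIT, arm_retract)
try SIG_LOW: (M_WAIT, SIG_LOW) → (M_WAIT, arm_extend)
try SIG_LOST: (M_WAIT, SIG_LOST) → (M_FOLLOW, spin_cw)  ← matches
try SIG_FOUND: (M_WAIT, SIG_FOUND) → (M_SCAN, spin_cw)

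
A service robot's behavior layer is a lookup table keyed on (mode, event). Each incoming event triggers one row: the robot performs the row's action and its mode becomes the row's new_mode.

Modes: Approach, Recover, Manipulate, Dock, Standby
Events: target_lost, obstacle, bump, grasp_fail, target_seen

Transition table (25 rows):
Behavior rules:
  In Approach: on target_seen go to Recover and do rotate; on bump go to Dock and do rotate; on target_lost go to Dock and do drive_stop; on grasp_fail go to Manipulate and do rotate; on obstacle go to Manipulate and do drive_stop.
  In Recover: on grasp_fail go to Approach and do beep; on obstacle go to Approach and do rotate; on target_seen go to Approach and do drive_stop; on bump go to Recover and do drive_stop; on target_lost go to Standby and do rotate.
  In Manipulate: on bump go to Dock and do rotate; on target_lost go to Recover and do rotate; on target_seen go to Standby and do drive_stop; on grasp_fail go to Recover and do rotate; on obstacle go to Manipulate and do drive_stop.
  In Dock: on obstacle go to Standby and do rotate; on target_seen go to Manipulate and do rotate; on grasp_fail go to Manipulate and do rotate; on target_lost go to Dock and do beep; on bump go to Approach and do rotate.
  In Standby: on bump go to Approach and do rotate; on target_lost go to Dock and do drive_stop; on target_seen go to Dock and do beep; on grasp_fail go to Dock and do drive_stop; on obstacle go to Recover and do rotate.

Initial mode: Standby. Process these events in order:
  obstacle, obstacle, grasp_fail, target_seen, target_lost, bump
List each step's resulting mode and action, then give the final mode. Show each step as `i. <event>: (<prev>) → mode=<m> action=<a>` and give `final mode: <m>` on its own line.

final mode: Approach

1. obstacle: (Standby) → mode=Recover action=rotate
2. obstacle: (Recover) → mode=Approach action=rotate
3. grasp_fail: (Approach) → mode=Manipulate action=rotate
4. target_seen: (Manipulate) → mode=Standby action=drive_stop
5. target_lost: (Standby) → mode=Dock action=drive_stop
6. bump: (Dock) → mode=Approach action=rotate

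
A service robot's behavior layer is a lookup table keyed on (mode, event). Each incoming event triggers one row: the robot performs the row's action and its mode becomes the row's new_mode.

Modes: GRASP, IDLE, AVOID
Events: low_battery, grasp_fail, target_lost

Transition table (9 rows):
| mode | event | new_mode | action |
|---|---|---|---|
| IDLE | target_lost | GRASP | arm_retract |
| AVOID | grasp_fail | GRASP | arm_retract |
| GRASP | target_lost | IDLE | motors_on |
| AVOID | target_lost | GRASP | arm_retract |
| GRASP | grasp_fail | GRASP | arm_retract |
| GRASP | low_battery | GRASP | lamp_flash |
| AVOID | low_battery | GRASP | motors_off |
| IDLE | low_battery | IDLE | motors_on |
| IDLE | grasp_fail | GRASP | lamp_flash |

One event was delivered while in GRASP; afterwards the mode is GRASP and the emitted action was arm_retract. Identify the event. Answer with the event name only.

try low_battery: (GRASP, low_battery) → (GRASP, lamp_flash)
try grasp_fail: (GRASP, grasp_fail) → (GRASP, arm_retract)  ← matches
try target_lost: (GRASP, target_lost) → (IDLE, motors_on)

grasp_fail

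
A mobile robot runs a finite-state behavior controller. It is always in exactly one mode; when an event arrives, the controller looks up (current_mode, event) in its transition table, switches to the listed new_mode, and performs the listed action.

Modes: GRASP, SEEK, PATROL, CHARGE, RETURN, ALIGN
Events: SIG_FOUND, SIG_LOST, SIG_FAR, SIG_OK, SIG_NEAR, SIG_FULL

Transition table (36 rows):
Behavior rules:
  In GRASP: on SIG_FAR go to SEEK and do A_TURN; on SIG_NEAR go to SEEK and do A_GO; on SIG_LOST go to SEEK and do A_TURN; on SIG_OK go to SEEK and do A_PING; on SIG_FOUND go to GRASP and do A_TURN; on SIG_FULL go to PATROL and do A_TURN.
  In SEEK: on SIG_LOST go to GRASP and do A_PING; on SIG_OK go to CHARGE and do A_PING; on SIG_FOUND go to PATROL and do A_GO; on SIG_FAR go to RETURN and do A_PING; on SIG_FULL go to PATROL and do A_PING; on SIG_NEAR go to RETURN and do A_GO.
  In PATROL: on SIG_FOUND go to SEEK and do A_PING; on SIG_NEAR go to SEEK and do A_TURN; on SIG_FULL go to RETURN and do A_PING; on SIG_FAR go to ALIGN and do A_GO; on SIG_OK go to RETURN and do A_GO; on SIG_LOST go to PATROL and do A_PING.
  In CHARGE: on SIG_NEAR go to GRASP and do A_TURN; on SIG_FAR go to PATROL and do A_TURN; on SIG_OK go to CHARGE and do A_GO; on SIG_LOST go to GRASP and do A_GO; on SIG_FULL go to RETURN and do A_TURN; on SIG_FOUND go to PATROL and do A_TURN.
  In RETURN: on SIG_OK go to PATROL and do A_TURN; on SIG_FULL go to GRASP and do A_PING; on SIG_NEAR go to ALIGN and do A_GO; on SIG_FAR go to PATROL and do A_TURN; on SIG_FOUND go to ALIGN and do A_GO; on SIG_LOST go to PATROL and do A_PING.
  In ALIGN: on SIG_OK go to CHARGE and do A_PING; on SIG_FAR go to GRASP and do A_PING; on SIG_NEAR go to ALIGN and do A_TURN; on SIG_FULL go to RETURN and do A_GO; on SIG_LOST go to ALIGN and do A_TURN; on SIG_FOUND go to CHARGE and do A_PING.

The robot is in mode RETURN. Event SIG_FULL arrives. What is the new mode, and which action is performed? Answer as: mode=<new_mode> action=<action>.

current mode = RETURN; filter table to that mode:
  (RETURN, SIG_OK) → (PATROL, A_TURN)
  (RETURN, SIG_FULL) → (GRASP, A_PING)  ← event matches
  (RETURN, SIG_NEAR) → (ALIGN, A_GO)
  (RETURN, SIG_FAR) → (PATROL, A_TURN)
  (RETURN, SIG_FOUND) → (ALIGN, A_GO)
  (RETURN, SIG_LOST) → (PATROL, A_PING)
event = SIG_FULL selects (GRASP, A_PING)

mode=GRASP action=A_PING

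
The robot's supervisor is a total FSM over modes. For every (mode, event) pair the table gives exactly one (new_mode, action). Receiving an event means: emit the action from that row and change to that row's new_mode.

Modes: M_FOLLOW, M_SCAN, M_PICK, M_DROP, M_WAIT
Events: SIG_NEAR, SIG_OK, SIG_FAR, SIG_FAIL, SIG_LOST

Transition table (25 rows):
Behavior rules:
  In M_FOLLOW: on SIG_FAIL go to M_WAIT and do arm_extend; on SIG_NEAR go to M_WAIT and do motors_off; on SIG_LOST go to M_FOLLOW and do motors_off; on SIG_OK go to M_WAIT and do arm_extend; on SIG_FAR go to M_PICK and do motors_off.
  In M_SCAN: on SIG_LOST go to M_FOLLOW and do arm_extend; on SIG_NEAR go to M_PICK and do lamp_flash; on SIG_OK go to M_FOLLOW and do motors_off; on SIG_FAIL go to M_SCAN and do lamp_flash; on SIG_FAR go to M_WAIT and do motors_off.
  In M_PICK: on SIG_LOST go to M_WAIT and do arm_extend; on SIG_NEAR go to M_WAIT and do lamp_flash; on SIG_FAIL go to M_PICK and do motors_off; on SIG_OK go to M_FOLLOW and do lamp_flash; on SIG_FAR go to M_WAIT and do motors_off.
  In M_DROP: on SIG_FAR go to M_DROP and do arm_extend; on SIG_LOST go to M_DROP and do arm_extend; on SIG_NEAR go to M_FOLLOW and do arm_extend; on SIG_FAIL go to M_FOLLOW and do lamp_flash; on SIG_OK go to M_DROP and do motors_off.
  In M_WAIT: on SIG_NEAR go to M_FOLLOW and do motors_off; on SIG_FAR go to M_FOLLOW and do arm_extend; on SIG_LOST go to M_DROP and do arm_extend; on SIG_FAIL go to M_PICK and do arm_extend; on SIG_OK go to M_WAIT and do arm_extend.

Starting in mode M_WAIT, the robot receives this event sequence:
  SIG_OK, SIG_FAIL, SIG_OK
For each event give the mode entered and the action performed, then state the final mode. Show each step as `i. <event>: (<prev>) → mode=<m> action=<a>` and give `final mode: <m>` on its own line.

final mode: M_FOLLOW

1. SIG_OK: (M_WAIT) → mode=M_WAIT action=arm_extend
2. SIG_FAIL: (M_WAIT) → mode=M_PICK action=arm_extend
3. SIG_OK: (M_PICK) → mode=M_FOLLOW action=lamp_flash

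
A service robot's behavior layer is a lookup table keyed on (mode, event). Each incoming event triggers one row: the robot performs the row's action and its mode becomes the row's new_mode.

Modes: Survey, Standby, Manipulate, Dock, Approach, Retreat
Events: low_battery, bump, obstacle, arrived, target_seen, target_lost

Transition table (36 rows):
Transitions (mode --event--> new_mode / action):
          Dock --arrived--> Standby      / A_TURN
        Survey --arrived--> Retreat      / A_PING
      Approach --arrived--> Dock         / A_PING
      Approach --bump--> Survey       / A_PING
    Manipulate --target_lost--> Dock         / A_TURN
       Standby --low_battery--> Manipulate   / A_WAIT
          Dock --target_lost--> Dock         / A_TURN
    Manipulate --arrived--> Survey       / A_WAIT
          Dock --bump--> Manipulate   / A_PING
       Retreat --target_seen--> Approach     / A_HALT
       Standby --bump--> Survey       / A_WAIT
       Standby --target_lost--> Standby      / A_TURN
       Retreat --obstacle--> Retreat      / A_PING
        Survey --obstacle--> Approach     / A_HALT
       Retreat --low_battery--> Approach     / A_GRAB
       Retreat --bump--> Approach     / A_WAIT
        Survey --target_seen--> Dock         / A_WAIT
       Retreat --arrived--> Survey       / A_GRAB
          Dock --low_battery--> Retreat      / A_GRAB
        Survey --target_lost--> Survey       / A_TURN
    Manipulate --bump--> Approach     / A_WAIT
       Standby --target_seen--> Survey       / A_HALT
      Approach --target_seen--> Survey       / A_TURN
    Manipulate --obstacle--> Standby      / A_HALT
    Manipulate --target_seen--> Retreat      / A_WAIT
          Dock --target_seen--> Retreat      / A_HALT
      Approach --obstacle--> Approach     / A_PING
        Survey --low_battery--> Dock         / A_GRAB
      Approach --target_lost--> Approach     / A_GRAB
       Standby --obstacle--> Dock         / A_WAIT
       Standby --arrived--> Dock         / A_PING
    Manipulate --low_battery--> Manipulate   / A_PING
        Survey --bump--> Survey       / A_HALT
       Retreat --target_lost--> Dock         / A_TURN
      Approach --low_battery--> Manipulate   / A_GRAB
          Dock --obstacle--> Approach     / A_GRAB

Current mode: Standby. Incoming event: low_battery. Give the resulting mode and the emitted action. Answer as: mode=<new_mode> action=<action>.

mode=Manipulate action=A_WAIT

current mode = Standby; filter table to that mode:
  (Standby, low_battery) → (Manipulate, A_WAIT)  ← event matches
  (Standby, bump) → (Survey, A_WAIT)
  (Standby, target_lost) → (Standby, A_TURN)
  (Standby, target_seen) → (Survey, A_HALT)
  (Standby, obstacle) → (Dock, A_WAIT)
  (Standby, arrived) → (Dock, A_PING)
event = low_battery selects (Manipulate, A_WAIT)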